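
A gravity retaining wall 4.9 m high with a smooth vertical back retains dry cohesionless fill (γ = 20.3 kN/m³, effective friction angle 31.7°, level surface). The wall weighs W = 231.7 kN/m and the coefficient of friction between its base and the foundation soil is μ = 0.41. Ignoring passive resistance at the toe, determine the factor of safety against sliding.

1.25

K_a = tan²(45° − 31.7°/2) = 0.3111.
P_a = ½K_aγH² = 0.5×0.3111×20.3×4.9² = 75.81 kN/m, acting at H/3 = 1.633 m above the base.
FS_sliding = μW / P_a = 0.41×231.7 / 75.81 = 1.253.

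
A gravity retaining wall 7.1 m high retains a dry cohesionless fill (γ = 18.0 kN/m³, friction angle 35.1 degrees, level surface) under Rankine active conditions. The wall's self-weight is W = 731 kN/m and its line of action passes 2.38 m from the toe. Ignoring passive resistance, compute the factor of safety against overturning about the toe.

K_a = tan²(45° − 35.1°/2) = 0.2698.
P_a = ½K_aγH² = 0.5×0.2698×18.0×7.1² = 122.4 kN/m, acting at H/3 = 2.367 m above the base.
Overturning moment M_o = P_a × H/3 = 122.4 × 2.367 = 289.7.
Resisting moment M_r = W × 2.38 = 731 × 2.38 = 1740.
FS_overturning = M_r/M_o = 1740/289.7 = 6.005.

6.00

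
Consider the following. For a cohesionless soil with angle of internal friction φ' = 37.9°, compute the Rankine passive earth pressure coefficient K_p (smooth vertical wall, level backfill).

4.19

K_p = (1 + sin φ)/(1 − sin φ) = tan²(45° + 37.9°/2) = 4.185.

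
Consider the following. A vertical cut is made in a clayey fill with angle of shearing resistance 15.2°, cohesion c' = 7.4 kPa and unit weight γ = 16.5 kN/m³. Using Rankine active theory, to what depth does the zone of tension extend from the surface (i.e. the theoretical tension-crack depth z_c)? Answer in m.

K_a = tan²(45° − 15.2°/2) = 0.5845; √K_a = 0.7646.
The active pressure is zero where K_a γ z = 2c√K_a, so z_c = 2c/(γ√K_a) = 2×7.4/(16.5×0.7646) = 1.173 m.

1.17 m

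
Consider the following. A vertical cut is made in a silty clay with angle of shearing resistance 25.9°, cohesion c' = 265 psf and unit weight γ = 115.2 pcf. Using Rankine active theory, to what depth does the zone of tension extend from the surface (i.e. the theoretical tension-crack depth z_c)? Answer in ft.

K_a = tan²(45° − 25.9°/2) = 0.3920; √K_a = 0.6261.
The active pressure is zero where K_a γ z = 2c√K_a, so z_c = 2c/(γ√K_a) = 2×265/(115.2×0.6261) = 7.348 ft.

7.35 ft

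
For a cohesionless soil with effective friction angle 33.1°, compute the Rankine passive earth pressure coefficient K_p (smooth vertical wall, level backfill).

3.41

K_p = (1 + sin φ)/(1 − sin φ) = tan²(45° + 33.1°/2) = 3.406.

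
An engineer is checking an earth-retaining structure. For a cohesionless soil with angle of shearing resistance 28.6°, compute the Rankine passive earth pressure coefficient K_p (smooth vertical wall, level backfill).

K_p = (1 + sin φ)/(1 − sin φ) = tan²(45° + 28.6°/2) = 2.837.

2.84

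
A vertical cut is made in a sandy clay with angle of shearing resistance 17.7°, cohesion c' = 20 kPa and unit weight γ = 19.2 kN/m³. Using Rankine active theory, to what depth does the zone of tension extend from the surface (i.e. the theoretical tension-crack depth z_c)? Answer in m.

K_a = tan²(45° − 17.7°/2) = 0.5337; √K_a = 0.7306.
The active pressure is zero where K_a γ z = 2c√K_a, so z_c = 2c/(γ√K_a) = 2×20/(19.2×0.7306) = 2.852 m.

2.85 m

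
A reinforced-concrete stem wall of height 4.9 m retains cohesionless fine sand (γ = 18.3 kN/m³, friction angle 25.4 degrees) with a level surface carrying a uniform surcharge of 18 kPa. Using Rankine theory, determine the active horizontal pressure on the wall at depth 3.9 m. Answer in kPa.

K_a = (1 − sin φ)/(1 + sin φ) = 0.3996.
σ_v = γz + q = 18.3 × 3.9 + 18 = 89.37 kPa.
σ_h = K_a σ_v = 0.3996 × 89.37 = 35.72 kPa.

35.7 kPa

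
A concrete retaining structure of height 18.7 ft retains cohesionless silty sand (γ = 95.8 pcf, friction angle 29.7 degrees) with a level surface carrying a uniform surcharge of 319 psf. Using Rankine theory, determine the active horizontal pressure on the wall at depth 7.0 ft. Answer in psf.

334 psf

K_a = (1 − sin φ)/(1 + sin φ) = 0.3374.
σ_v = γz + q = 95.8 × 7.0 + 319 = 989.6 psf.
σ_h = K_a σ_v = 0.3374 × 989.6 = 333.9 psf.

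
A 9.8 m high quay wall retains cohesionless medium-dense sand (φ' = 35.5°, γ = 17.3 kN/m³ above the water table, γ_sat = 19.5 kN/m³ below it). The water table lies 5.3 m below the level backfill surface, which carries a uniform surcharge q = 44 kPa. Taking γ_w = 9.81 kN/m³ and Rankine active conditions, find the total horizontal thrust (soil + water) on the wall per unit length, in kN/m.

414 kN/m

K_a = tan²(45° − φ/2) = 0.2653.
γ' = 19.5 − 9.81 = 9.690 kN/m³. h₂ = H − d_w = 4.5 m.
σ'_h: at surface K_a·q = 11.67; at WT K_a(q+γd_w) = 35.99; at base K_a(q+γd_w+γ'h₂) = 47.56 kPa.
P₁ = ½(11.67+35.99)×5.3 = 126.3; P₂ = ½(35.99+47.56)×4.5 = 188.0; P_w = ½γ_w h₂² = 99.33.
Total = 126.3+188.0+99.33 = 413.6 kN/m.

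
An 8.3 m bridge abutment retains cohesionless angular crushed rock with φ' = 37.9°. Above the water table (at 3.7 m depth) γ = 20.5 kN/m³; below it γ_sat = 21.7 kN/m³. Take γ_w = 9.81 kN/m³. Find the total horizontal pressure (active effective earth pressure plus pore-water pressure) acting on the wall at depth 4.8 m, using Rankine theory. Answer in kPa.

32.0 kPa

K_a = (1 − sin φ)/(1 + sin φ) = 0.2389.
γ' = 21.7 − 9.81 = 11.89 kN/m³.
Effective vertical stress at 4.8 m: σ'_v = 20.5×3.7 + 11.89×1.10 = 88.93 kPa.
σ'_h = K_a σ'_v = 0.2389 × 88.93 = 21.25 kPa; u = γ_w × 1.10 = 10.79 kPa.
Total σ_h = 21.25 + 10.79 = 32.04 kPa.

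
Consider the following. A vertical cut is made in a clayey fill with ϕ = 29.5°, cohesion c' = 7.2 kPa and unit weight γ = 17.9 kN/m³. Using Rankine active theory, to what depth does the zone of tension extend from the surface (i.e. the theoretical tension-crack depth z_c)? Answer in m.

K_a = tan²(45° − 29.5°/2) = 0.3401; √K_a = 0.5832.
The active pressure is zero where K_a γ z = 2c√K_a, so z_c = 2c/(γ√K_a) = 2×7.2/(17.9×0.5832) = 1.379 m.

1.38 m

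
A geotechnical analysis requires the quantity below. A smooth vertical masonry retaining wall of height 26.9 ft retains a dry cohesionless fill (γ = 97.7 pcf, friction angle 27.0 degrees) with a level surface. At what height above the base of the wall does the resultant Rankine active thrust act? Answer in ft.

8.97 ft

K_a = 0.3755.
The pressure distribution is triangular, so the resultant acts at H/3 above the base = 26.9/3 = 8.967 ft.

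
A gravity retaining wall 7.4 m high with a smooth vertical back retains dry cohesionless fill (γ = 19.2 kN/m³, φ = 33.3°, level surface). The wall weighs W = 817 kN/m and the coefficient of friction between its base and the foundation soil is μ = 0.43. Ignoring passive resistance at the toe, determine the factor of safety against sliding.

2.30

K_a = tan²(45° − 33.3°/2) = 0.2911.
P_a = ½K_aγH² = 0.5×0.2911×19.2×7.4² = 153.0 kN/m, acting at H/3 = 2.467 m above the base.
FS_sliding = μW / P_a = 0.43×817 / 153.0 = 2.295.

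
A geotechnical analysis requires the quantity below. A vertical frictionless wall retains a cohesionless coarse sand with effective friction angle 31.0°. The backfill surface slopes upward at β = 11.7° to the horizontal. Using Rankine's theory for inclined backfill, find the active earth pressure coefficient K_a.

K_a = cos β · (cos β − √(cos²β − cos²φ)) / (cos β + √(cos²β − cos²φ)).
cos β = 0.9792, cos φ = 0.8572, √(cos²β − cos²φ) = 0.4734.
K_a = 0.9792 × (0.9792 − 0.4734)/(0.9792 + 0.4734) = 0.3409.

0.341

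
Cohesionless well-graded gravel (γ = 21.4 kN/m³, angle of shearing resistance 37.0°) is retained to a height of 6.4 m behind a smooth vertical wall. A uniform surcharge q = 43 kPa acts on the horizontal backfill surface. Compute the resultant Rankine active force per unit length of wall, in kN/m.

K_a = tan²(45° − φ/2) = 0.2486.
Soil triangle: ½ K_a γ H² = 0.5×0.2486×21.4×6.4² = 108.9 kN/m.
Surcharge rectangle: K_a q H = 0.2486×43×6.4 = 68.41 kN/m.
Total = 108.9 + 68.41 = 177.4 kN/m.

177 kN/m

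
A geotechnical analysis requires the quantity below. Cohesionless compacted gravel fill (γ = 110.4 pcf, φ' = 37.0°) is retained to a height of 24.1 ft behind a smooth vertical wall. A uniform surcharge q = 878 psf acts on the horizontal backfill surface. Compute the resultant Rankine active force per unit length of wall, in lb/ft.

13200 lb/ft

K_a = tan²(45° − φ/2) = 0.2486.
Soil triangle: ½ K_a γ H² = 0.5×0.2486×110.4×24.1² = 7970 lb/ft.
Surcharge rectangle: K_a q H = 0.2486×878×24.1 = 5260 lb/ft.
Total = 7970 + 5260 = 13230 lb/ft.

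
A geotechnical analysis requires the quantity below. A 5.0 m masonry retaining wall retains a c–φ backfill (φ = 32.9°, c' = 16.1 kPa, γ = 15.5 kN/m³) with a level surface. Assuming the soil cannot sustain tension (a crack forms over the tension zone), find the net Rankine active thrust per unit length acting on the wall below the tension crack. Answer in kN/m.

3.20 kN/m

K_a = 0.2960; √K_a = 0.5441.
Tension-crack depth z_c = 2c/(γ√K_a) = 2×16.1/(15.5×0.5441) = 3.818 m.
σ_a at base = K_a γ H − 2c√K_a = 0.2960×15.5×5.0 − 2×16.1×0.5441 = 5.423 kPa.
P_a = ½ × 5.423 × (H − z_c) = 0.5×5.423×1.182 = 3.204 kN/m.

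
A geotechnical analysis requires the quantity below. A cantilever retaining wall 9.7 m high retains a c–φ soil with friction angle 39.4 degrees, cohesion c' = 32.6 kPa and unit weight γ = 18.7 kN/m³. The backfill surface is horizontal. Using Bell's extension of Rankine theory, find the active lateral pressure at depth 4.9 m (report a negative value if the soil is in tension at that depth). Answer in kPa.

-10.3 kPa

K_a = (1 − sin φ)/(1 + sin φ) = 0.2234.
σ_a = K_a γ z − 2c√K_a = 0.2234×18.7×4.9 − 2×32.6×0.4727 = -10.35 kPa.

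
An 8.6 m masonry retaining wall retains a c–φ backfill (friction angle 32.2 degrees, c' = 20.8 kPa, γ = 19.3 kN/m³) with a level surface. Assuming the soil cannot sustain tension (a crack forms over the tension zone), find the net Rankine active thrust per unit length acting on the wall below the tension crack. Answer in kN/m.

K_a = 0.3047; √K_a = 0.5520.
Tension-crack depth z_c = 2c/(γ√K_a) = 2×20.8/(19.3×0.5520) = 3.905 m.
σ_a at base = K_a γ H − 2c√K_a = 0.3047×19.3×8.6 − 2×20.8×0.5520 = 27.62 kPa.
P_a = ½ × 27.62 × (H − z_c) = 0.5×27.62×4.695 = 64.83 kN/m.

64.8 kN/m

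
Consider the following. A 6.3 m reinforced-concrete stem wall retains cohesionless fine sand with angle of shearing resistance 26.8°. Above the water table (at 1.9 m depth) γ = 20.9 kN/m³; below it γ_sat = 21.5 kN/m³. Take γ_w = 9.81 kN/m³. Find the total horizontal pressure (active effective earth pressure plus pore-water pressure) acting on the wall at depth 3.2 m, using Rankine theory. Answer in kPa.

33.5 kPa

K_a = (1 − sin φ)/(1 + sin φ) = 0.3785.
γ' = 21.5 − 9.81 = 11.69 kN/m³.
Effective vertical stress at 3.2 m: σ'_v = 20.9×1.9 + 11.69×1.30 = 54.91 kPa.
σ'_h = K_a σ'_v = 0.3785 × 54.91 = 20.78 kPa; u = γ_w × 1.30 = 12.75 kPa.
Total σ_h = 20.78 + 12.75 = 33.53 kPa.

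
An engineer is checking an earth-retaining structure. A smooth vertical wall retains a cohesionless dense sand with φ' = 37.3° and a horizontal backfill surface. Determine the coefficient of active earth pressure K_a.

K_a = (1 − sin φ)/(1 + sin φ) = (1 − sin 37.3°)/(1 + sin 37.3°) = 0.2453.

0.245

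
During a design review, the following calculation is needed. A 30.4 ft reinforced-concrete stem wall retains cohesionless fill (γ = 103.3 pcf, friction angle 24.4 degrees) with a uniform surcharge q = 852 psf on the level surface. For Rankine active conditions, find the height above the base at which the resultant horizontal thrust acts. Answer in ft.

11.9 ft

K_a = 0.4153.
Triangular part P₁ = ½K_aγH² = 19820 at H/3 = 10.13 ft; rectangular part P₂ = K_a q H = 10760 at H/2 = 15.20 ft.
ȳ = (P₁·10.13 + P₂·15.20)/(P₁+P₂) = 11.92 ft.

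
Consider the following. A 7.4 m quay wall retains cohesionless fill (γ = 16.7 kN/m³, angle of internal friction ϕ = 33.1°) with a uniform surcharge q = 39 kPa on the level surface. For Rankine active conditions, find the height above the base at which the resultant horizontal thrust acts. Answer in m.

2.94 m

K_a = 0.2936.
Triangular part P₁ = ½K_aγH² = 134.2 at H/3 = 2.467 m; rectangular part P₂ = K_a q H = 84.73 at H/2 = 3.700 m.
ȳ = (P₁·2.467 + P₂·3.700)/(P₁+P₂) = 2.944 m.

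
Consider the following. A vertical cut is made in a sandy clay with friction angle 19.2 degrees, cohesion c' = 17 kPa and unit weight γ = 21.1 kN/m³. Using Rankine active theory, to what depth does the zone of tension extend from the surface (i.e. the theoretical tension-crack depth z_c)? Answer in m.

2.27 m

K_a = tan²(45° − 19.2°/2) = 0.5050; √K_a = 0.7107.
The active pressure is zero where K_a γ z = 2c√K_a, so z_c = 2c/(γ√K_a) = 2×17/(21.1×0.7107) = 2.267 m.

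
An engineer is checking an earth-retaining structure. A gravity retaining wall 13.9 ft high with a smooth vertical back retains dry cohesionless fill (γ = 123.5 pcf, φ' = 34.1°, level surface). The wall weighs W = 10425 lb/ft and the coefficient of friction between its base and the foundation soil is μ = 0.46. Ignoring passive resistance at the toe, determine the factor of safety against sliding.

1.43

K_a = tan²(45° − 34.1°/2) = 0.2815.
P_a = ½K_aγH² = 0.5×0.2815×123.5×13.9² = 3359 lb/ft, acting at H/3 = 4.633 ft above the base.
FS_sliding = μW / P_a = 0.46×10425 / 3359 = 1.428.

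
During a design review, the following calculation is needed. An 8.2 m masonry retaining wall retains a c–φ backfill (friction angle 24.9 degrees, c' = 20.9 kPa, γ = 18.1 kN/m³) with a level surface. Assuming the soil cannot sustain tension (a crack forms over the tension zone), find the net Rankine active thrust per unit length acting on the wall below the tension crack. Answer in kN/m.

K_a = 0.4074; √K_a = 0.6383.
Tension-crack depth z_c = 2c/(γ√K_a) = 2×20.9/(18.1×0.6383) = 3.618 m.
σ_a at base = K_a γ H − 2c√K_a = 0.4074×18.1×8.2 − 2×20.9×0.6383 = 33.79 kPa.
P_a = ½ × 33.79 × (H − z_c) = 0.5×33.79×4.582 = 77.41 kN/m.

77.4 kN/m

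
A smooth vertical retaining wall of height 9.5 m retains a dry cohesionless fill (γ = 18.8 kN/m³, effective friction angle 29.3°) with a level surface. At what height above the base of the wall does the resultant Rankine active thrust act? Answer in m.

K_a = 0.3428.
The pressure distribution is triangular, so the resultant acts at H/3 above the base = 9.5/3 = 3.167 m.

3.17 m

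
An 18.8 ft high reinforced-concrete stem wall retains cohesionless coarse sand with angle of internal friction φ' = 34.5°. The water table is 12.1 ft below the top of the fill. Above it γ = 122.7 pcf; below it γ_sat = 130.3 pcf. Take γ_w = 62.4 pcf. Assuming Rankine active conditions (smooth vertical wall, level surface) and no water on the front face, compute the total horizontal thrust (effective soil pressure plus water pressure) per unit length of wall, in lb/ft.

K_a = tan²(45° − φ/2) = 0.2768.
γ' = 130.3 − 62.4 = 67.90 pcf. Depth below WT = 6.7 ft.
σ'_h at WT = K_a γ d_w = 411.0 psf; at base = 411.0 + K_a γ' × 6.7 = 536.9 psf.
P₁ (0–12.1 ft) = ½×411.0×12.1 = 2486. P₂ (12.1–18.8 ft) = ½(411.0+536.9)×6.7 = 3175.
P_w = ½ γ_w h₂² = 0.5×62.4×6.7² = 1401. Total = 2486+3175+1401 = 7062 lb/ft.

7060 lb/ft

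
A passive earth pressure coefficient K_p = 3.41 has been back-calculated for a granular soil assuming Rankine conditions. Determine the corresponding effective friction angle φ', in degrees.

K_p = (1+sin φ)/(1−sin φ) ⇒ sin φ = (K_p − 1)/(K_p + 1) = 0.5465.
φ = arcsin(0.5465) = 33.13°.

33.1°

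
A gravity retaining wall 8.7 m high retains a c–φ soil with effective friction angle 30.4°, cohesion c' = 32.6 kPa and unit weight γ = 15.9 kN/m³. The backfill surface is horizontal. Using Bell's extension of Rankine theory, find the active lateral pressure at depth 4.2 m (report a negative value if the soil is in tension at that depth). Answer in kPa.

-15.4 kPa

K_a = (1 − sin φ)/(1 + sin φ) = 0.3280.
σ_a = K_a γ z − 2c√K_a = 0.3280×15.9×4.2 − 2×32.6×0.5727 = -15.44 kPa.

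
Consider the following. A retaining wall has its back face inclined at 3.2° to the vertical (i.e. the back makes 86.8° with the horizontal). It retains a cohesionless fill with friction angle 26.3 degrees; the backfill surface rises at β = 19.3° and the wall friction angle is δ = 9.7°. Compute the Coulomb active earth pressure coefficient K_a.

0.534

K_a = sin²(α+φ) / [sin²α · sin(α−δ) · (1 + √{sin(φ+δ)sin(φ−β) / (sin(α−δ)sin(α+β))})²].
With α = 86.8°, φ = 26.3°, δ = 9.7°, β = 19.3°: K_a = 0.5343.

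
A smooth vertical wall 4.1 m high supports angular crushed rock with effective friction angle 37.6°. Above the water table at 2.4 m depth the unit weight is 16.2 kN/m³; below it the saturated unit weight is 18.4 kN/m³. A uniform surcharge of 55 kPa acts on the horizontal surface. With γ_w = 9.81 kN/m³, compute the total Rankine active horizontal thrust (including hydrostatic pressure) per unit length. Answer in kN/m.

K_a = tan²(45° − φ/2) = 0.2421.
γ' = 18.4 − 9.81 = 8.590 kN/m³. h₂ = H − d_w = 1.7 m.
σ'_h: at surface K_a·q = 13.32; at WT K_a(q+γd_w) = 22.73; at base K_a(q+γd_w+γ'h₂) = 26.27 kPa.
P₁ = ½(13.32+22.73)×2.4 = 43.26; P₂ = ½(22.73+26.27)×1.7 = 41.65; P_w = ½γ_w h₂² = 14.18.
Total = 43.26+41.65+14.18 = 99.08 kN/m.

99.1 kN/m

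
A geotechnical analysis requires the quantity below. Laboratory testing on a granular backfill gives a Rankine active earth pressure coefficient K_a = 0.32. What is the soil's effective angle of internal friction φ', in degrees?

K_a = tan²(45° − φ/2) ⇒ 45° − φ/2 = arctan(√0.32) = 29.50°.
φ = 2(45° − 29.50°) = 31.01°.

31.0°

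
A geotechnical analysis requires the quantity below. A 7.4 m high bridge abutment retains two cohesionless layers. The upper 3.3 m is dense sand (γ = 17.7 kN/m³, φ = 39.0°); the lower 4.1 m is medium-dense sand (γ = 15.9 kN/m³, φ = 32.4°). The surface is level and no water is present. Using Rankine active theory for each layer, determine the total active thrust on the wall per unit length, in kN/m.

135 kN/m

K_a1 = tan²(45°−39.0°/2) = 0.2275; K_a2 = tan²(45°−32.4°/2) = 0.3022.
Layer 1: σ at base = K_a1 γ₁ h₁ = 13.29 kPa; P₁ = ½×13.29×3.3 = 21.93.
Layer 2: σ_v at top = γ₁h₁ = 58.41; σ_h top = K_a2×58.41 = 17.65; σ_h base = K_a2×(58.41+15.9×4.1) = 37.36.
P₂ = ½(17.65+37.36)×4.1 = 112.8. Total P_a = 21.93+112.8 = 134.7 kN/m.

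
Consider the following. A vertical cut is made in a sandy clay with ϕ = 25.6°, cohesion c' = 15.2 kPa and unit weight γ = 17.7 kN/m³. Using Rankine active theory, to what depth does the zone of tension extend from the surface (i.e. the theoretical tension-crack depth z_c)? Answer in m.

2.73 m

K_a = tan²(45° − 25.6°/2) = 0.3966; √K_a = 0.6297.
The active pressure is zero where K_a γ z = 2c√K_a, so z_c = 2c/(γ√K_a) = 2×15.2/(17.7×0.6297) = 2.727 m.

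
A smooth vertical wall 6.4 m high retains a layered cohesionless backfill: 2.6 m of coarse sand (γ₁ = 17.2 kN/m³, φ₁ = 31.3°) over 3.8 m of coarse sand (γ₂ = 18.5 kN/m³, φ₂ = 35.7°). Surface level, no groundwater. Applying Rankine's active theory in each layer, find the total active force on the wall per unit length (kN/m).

K_a1 = tan²(45°−31.3°/2) = 0.3162; K_a2 = tan²(45°−35.7°/2) = 0.2630.
Layer 1: σ at base = K_a1 γ₁ h₁ = 14.14 kPa; P₁ = ½×14.14×2.6 = 18.38.
Layer 2: σ_v at top = γ₁h₁ = 44.72; σ_h top = K_a2×44.72 = 11.76; σ_h base = K_a2×(44.72+18.5×3.8) = 30.25.
P₂ = ½(11.76+30.25)×3.8 = 79.82. Total P_a = 18.38+79.82 = 98.20 kN/m.

98.2 kN/m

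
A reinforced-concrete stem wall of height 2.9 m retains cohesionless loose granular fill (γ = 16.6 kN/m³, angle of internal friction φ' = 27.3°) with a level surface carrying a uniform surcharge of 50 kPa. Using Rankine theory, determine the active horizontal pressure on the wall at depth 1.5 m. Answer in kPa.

K_a = (1 − sin φ)/(1 + sin φ) = 0.3711.
σ_v = γz + q = 16.6 × 1.5 + 50 = 74.90 kPa.
σ_h = K_a σ_v = 0.3711 × 74.90 = 27.80 kPa.

27.8 kPa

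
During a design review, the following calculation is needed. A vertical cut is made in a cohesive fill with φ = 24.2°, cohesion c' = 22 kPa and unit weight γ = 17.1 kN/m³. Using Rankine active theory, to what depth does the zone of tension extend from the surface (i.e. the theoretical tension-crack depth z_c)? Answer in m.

K_a = tan²(45° − 24.2°/2) = 0.4185; √K_a = 0.6469.
The active pressure is zero where K_a γ z = 2c√K_a, so z_c = 2c/(γ√K_a) = 2×22/(17.1×0.6469) = 3.977 m.

3.98 m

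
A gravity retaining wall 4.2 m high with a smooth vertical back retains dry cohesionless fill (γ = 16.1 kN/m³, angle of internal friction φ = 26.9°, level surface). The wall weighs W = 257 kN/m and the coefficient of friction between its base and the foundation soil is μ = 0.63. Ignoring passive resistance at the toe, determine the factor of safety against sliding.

3.02

K_a = tan²(45° − 26.9°/2) = 0.3770.
P_a = ½K_aγH² = 0.5×0.3770×16.1×4.2² = 53.53 kN/m, acting at H/3 = 1.400 m above the base.
FS_sliding = μW / P_a = 0.63×257 / 53.53 = 3.024.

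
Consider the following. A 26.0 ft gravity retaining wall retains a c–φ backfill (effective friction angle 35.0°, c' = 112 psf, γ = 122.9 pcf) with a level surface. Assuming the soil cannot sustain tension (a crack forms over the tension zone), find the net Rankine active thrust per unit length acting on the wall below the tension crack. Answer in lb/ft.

K_a = 0.2710; √K_a = 0.5206.
Tension-crack depth z_c = 2c/(γ√K_a) = 2×112/(122.9×0.5206) = 3.501 ft.
σ_a at base = K_a γ H − 2c√K_a = 0.2710×122.9×26.0 − 2×112×0.5206 = 749.3 psf.
P_a = ½ × 749.3 × (H − z_c) = 0.5×749.3×22.50 = 8429 lb/ft.

8430 lb/ft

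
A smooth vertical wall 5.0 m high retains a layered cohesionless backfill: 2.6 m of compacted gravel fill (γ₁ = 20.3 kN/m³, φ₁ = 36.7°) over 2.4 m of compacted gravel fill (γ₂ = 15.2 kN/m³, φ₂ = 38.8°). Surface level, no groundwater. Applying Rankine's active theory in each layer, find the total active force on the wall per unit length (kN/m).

56.4 kN/m

K_a1 = tan²(45°−36.7°/2) = 0.2519; K_a2 = tan²(45°−38.8°/2) = 0.2296.
Layer 1: σ at base = K_a1 γ₁ h₁ = 13.29 kPa; P₁ = ½×13.29×2.6 = 17.28.
Layer 2: σ_v at top = γ₁h₁ = 52.78; σ_h top = K_a2×52.78 = 12.12; σ_h base = K_a2×(52.78+15.2×2.4) = 20.49.
P₂ = ½(12.12+20.49)×2.4 = 39.13. Total P_a = 17.28+39.13 = 56.41 kN/m.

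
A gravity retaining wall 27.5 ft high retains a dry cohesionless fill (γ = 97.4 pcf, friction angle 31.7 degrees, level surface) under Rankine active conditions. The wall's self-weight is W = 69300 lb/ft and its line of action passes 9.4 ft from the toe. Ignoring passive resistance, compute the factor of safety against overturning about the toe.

6.20

K_a = tan²(45° − 31.7°/2) = 0.3111.
P_a = ½K_aγH² = 0.5×0.3111×97.4×27.5² = 11460 lb/ft, acting at H/3 = 9.167 ft above the base.
Overturning moment M_o = P_a × H/3 = 11460 × 9.167 = 105000.
Resisting moment M_r = W × 9.4 = 69300 × 9.4 = 651400.
FS_overturning = M_r/M_o = 651400/105000 = 6.203.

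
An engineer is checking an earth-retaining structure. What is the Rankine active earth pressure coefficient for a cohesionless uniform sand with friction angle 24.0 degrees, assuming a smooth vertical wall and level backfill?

0.422

K_a = (1 − sin φ)/(1 + sin φ) = (1 − sin 24.0°)/(1 + sin 24.0°) = 0.4217.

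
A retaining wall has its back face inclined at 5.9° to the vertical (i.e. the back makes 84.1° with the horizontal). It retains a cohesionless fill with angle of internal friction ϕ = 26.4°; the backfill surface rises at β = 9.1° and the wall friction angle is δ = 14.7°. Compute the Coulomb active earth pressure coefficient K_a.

0.446

K_a = sin²(α+φ) / [sin²α · sin(α−δ) · (1 + √{sin(φ+δ)sin(φ−β) / (sin(α−δ)sin(α+β))})²].
With α = 84.1°, φ = 26.4°, δ = 14.7°, β = 9.1°: K_a = 0.4460.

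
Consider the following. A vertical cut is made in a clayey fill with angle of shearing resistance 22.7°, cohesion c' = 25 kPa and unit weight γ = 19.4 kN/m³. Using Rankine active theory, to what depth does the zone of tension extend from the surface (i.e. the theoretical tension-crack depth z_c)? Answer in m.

3.87 m

K_a = tan²(45° − 22.7°/2) = 0.4431; √K_a = 0.6657.
The active pressure is zero where K_a γ z = 2c√K_a, so z_c = 2c/(γ√K_a) = 2×25/(19.4×0.6657) = 3.872 m.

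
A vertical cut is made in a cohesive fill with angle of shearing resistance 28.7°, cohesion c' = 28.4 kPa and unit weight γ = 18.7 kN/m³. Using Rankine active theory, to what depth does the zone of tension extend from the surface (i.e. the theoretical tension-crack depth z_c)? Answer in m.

5.13 m

K_a = tan²(45° − 28.7°/2) = 0.3511; √K_a = 0.5926.
The active pressure is zero where K_a γ z = 2c√K_a, so z_c = 2c/(γ√K_a) = 2×28.4/(18.7×0.5926) = 5.126 m.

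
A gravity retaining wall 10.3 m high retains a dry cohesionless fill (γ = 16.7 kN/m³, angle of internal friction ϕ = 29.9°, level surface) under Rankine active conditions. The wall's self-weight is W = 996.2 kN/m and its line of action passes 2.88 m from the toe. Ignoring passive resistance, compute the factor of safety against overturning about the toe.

K_a = tan²(45° − 29.9°/2) = 0.3347.
P_a = ½K_aγH² = 0.5×0.3347×16.7×10.3² = 296.5 kN/m, acting at H/3 = 3.433 m above the base.
Overturning moment M_o = P_a × H/3 = 296.5 × 3.433 = 1018.
Resisting moment M_r = W × 2.88 = 996.2 × 2.88 = 2869.
FS_overturning = M_r/M_o = 2869/1018 = 2.819.

2.82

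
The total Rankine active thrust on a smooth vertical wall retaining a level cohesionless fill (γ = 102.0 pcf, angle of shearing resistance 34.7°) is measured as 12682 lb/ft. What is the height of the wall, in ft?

30.1 ft

K_a = 0.2745. P_a = ½ K_a γ H² ⇒ H = √(2P_a/(K_a γ)).
H = √(2×12682/(0.2745×102.0)) = 30.10 ft.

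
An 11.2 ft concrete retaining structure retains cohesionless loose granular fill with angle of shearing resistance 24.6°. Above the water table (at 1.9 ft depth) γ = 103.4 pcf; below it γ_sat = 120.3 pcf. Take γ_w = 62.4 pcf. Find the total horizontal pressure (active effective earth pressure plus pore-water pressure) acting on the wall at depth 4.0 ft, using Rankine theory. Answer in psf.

K_a = (1 − sin φ)/(1 + sin φ) = 0.4121.
γ' = 120.3 − 62.4 = 57.90 pcf.
Effective vertical stress at 4.0 ft: σ'_v = 103.4×1.9 + 57.90×2.10 = 318.1 psf.
σ'_h = K_a σ'_v = 0.4121 × 318.1 = 131.1 psf; u = γ_w × 2.10 = 131.0 psf.
Total σ_h = 131.1 + 131.0 = 262.1 psf.

262 psf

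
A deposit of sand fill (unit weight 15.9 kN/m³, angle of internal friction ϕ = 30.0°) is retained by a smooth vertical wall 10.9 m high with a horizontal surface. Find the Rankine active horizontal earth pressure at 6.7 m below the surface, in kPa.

K_a = (1 − sin φ)/(1 + sin φ) = 0.3333.
σ_h = K_a γ z = 0.3333 × 15.9 × 6.7 = 35.51 kPa.

35.5 kPa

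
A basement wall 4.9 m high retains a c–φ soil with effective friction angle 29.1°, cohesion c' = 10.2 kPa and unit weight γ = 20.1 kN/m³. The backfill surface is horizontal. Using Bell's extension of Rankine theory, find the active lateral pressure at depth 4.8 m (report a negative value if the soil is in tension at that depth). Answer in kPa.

21.4 kPa

K_a = (1 − sin φ)/(1 + sin φ) = 0.3456.
σ_a = K_a γ z − 2c√K_a = 0.3456×20.1×4.8 − 2×10.2×0.5879 = 21.35 kPa.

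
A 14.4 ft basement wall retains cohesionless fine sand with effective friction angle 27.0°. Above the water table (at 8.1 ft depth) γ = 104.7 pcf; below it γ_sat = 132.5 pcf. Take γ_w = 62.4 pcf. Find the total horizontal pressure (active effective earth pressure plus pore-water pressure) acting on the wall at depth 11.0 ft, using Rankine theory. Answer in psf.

K_a = (1 − sin φ)/(1 + sin φ) = 0.3755.
γ' = 132.5 − 62.4 = 70.10 pcf.
Effective vertical stress at 11.0 ft: σ'_v = 104.7×8.1 + 70.10×2.90 = 1051 psf.
σ'_h = K_a σ'_v = 0.3755 × 1051 = 394.8 psf; u = γ_w × 2.90 = 181.0 psf.
Total σ_h = 394.8 + 181.0 = 575.8 psf.

576 psf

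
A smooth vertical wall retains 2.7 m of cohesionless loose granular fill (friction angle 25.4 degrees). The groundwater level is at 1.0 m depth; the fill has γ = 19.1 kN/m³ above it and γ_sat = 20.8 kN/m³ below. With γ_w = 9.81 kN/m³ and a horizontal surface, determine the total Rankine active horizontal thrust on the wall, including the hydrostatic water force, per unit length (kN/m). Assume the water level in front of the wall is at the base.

K_a = tan²(45° − φ/2) = 0.3996.
γ' = 20.8 − 9.81 = 10.99 kN/m³. Depth below WT = 1.7 m.
σ'_h at WT = K_a γ d_w = 7.633 kPa; at base = 7.633 + K_a γ' × 1.7 = 15.10 kPa.
P₁ (0–1.0 m) = ½×7.633×1.0 = 3.817. P₂ (1.0–2.7 m) = ½(7.633+15.10)×1.7 = 19.32.
P_w = ½ γ_w h₂² = 0.5×9.81×1.7² = 14.18. Total = 3.817+19.32+14.18 = 37.32 kN/m.

37.3 kN/m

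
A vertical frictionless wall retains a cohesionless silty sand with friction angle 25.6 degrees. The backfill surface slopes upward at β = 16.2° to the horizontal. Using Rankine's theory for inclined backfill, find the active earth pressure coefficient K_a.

0.469

K_a = cos β · (cos β − √(cos²β − cos²φ)) / (cos β + √(cos²β − cos²φ)).
cos β = 0.9603, cos φ = 0.9018, √(cos²β − cos²φ) = 0.3299.
K_a = 0.9603 × (0.9603 − 0.3299)/(0.9603 + 0.3299) = 0.4692.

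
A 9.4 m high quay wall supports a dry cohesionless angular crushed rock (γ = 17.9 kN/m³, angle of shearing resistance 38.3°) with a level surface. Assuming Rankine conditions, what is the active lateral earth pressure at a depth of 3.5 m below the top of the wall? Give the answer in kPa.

14.7 kPa

K_a = (1 − sin φ)/(1 + sin φ) = 0.2347.
σ_h = K_a γ z = 0.2347 × 17.9 × 3.5 = 14.71 kPa.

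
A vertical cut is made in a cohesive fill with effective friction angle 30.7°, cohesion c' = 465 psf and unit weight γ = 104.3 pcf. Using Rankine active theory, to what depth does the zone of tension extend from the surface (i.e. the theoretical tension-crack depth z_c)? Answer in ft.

K_a = tan²(45° − 30.7°/2) = 0.3240; √K_a = 0.5692.
The active pressure is zero where K_a γ z = 2c√K_a, so z_c = 2c/(γ√K_a) = 2×465/(104.3×0.5692) = 15.66 ft.

15.7 ft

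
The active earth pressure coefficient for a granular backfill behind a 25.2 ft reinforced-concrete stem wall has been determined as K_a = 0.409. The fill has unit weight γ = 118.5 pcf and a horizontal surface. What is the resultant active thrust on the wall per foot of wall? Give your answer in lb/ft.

15400 lb/ft

P = ½ K_a γ H² = 0.5 × 0.409 × 118.5 × 25.2² = 15390 lb/ft.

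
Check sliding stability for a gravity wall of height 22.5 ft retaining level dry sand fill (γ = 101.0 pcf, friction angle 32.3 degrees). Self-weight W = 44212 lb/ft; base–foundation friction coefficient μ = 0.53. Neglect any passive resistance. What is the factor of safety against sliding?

3.02

K_a = tan²(45° − 32.3°/2) = 0.3035.
P_a = ½K_aγH² = 0.5×0.3035×101.0×22.5² = 7759 lb/ft, acting at H/3 = 7.500 ft above the base.
FS_sliding = μW / P_a = 0.53×44212 / 7759 = 3.020.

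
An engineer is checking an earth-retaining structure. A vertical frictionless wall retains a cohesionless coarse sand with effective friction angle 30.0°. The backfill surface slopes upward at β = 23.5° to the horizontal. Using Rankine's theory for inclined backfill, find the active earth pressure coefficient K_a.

K_a = cos β · (cos β − √(cos²β − cos²φ)) / (cos β + √(cos²β − cos²φ)).
cos β = 0.9171, cos φ = 0.8660, √(cos²β − cos²φ) = 0.3017.
K_a = 0.9171 × (0.9171 − 0.3017)/(0.9171 + 0.3017) = 0.4631.

0.463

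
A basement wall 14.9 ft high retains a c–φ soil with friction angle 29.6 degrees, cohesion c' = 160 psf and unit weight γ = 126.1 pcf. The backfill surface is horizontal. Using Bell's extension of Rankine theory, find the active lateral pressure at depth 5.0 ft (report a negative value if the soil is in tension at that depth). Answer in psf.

27.3 psf

K_a = (1 − sin φ)/(1 + sin φ) = 0.3387.
σ_a = K_a γ z − 2c√K_a = 0.3387×126.1×5.0 − 2×160×0.5820 = 27.33 psf.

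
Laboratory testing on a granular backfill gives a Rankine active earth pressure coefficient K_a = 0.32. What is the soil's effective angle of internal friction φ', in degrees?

K_a = tan²(45° − φ/2) ⇒ 45° − φ/2 = arctan(√0.32) = 29.50°.
φ = 2(45° − 29.50°) = 31.01°.

31.0°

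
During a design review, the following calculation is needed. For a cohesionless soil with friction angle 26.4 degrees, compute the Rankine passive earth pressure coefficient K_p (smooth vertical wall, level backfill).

2.60

K_p = (1 + sin φ)/(1 − sin φ) = tan²(45° + 26.4°/2) = 2.601.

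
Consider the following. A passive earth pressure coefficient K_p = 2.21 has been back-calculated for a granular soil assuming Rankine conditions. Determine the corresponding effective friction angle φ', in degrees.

K_p = (1+sin φ)/(1−sin φ) ⇒ sin φ = (K_p − 1)/(K_p + 1) = 0.3769.
φ = arcsin(0.3769) = 22.14°.

22.1°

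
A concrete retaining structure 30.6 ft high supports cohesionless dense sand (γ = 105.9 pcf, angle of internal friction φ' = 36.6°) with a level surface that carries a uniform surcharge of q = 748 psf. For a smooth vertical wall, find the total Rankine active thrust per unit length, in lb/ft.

K_a = tan²(45° − φ/2) = 0.2530.
Soil triangle: ½ K_a γ H² = 0.5×0.2530×105.9×30.6² = 12540 lb/ft.
Surcharge rectangle: K_a q H = 0.2530×748×30.6 = 5790 lb/ft.
Total = 12540 + 5790 = 18330 lb/ft.

18300 lb/ft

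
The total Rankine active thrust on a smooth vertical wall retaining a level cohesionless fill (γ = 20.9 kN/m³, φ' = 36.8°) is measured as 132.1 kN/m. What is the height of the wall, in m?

K_a = 0.2508. P_a = ½ K_a γ H² ⇒ H = √(2P_a/(K_a γ)).
H = √(2×132.1/(0.2508×20.9)) = 7.100 m.

7.10 m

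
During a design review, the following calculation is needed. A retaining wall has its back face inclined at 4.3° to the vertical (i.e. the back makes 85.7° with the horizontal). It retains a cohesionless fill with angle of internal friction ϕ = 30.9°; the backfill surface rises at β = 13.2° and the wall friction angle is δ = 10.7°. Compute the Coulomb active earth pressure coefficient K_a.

K_a = sin²(α+φ) / [sin²α · sin(α−δ) · (1 + √{sin(φ+δ)sin(φ−β) / (sin(α−δ)sin(α+β))})²].
With α = 85.7°, φ = 30.9°, δ = 10.7°, β = 13.2°: K_a = 0.3905.

0.391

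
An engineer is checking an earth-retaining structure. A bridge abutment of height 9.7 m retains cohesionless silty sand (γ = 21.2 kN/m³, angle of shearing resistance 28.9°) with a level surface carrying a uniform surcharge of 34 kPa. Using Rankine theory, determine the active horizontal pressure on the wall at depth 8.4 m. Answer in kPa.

K_a = (1 − sin φ)/(1 + sin φ) = 0.3484.
σ_v = γz + q = 21.2 × 8.4 + 34 = 212.1 kPa.
σ_h = K_a σ_v = 0.3484 × 212.1 = 73.88 kPa.

73.9 kPa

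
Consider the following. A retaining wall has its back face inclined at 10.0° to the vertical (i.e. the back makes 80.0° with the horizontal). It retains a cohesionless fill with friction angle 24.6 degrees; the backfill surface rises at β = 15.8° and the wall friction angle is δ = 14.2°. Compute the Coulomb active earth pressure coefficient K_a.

0.603

K_a = sin²(α+φ) / [sin²α · sin(α−δ) · (1 + √{sin(φ+δ)sin(φ−β) / (sin(α−δ)sin(α+β))})²].
With α = 80.0°, φ = 24.6°, δ = 14.2°, β = 15.8°: K_a = 0.6030.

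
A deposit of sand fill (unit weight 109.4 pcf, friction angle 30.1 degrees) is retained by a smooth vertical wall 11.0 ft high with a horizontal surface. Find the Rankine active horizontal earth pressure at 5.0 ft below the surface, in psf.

K_a = (1 − sin φ)/(1 + sin φ) = 0.3320.
σ_h = K_a γ z = 0.3320 × 109.4 × 5.0 = 181.6 psf.

182 psf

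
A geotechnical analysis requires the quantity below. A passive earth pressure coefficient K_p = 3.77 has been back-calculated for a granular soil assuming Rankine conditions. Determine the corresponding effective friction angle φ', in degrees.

K_p = (1+sin φ)/(1−sin φ) ⇒ sin φ = (K_p − 1)/(K_p + 1) = 0.5807.
φ = arcsin(0.5807) = 35.50°.

35.5°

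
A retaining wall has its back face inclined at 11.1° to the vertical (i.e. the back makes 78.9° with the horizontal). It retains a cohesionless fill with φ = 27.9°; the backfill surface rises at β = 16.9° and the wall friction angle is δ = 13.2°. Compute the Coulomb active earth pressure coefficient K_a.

K_a = sin²(α+φ) / [sin²α · sin(α−δ) · (1 + √{sin(φ+δ)sin(φ−β) / (sin(α−δ)sin(α+β))})²].
With α = 78.9°, φ = 27.9°, δ = 13.2°, β = 16.9°: K_a = 0.5548.

0.555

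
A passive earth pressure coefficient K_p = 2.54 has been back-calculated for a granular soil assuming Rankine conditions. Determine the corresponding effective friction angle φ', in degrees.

K_p = (1+sin φ)/(1−sin φ) ⇒ sin φ = (K_p − 1)/(K_p + 1) = 0.4350.
φ = arcsin(0.4350) = 25.79°.

25.8°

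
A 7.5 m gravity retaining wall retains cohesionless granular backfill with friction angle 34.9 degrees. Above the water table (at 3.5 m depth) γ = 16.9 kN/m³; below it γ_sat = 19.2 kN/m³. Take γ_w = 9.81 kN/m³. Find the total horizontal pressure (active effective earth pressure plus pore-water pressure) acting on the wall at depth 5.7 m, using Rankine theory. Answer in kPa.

43.3 kPa

K_a = (1 − sin φ)/(1 + sin φ) = 0.2721.
γ' = 19.2 − 9.81 = 9.390 kN/m³.
Effective vertical stress at 5.7 m: σ'_v = 16.9×3.5 + 9.390×2.20 = 79.81 kPa.
σ'_h = K_a σ'_v = 0.2721 × 79.81 = 21.72 kPa; u = γ_w × 2.20 = 21.58 kPa.
Total σ_h = 21.72 + 21.58 = 43.30 kPa.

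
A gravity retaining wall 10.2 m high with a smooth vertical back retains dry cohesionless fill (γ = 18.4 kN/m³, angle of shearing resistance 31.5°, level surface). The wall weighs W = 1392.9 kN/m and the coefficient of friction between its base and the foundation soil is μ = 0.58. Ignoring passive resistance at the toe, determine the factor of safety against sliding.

2.69

K_a = tan²(45° − 31.5°/2) = 0.3136.
P_a = ½K_aγH² = 0.5×0.3136×18.4×10.2² = 300.2 kN/m, acting at H/3 = 3.400 m above the base.
FS_sliding = μW / P_a = 0.58×1392.9 / 300.2 = 2.691.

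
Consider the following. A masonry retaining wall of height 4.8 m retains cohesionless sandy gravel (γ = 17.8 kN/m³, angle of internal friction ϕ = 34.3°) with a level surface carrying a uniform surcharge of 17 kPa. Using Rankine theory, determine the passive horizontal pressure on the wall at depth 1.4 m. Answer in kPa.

150 kPa

K_p = (1 + sin φ)/(1 − sin φ) = 3.582.
σ_v = γz + q = 17.8 × 1.4 + 17 = 41.92 kPa.
σ_h = K_p σ_v = 3.582 × 41.92 = 150.2 kPa.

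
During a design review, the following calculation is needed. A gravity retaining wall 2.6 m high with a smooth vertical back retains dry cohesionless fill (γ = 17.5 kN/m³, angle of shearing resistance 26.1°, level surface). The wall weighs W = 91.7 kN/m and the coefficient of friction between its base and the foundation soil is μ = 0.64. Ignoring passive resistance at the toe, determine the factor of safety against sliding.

2.55

K_a = tan²(45° − 26.1°/2) = 0.3889.
P_a = ½K_aγH² = 0.5×0.3889×17.5×2.6² = 23.01 kN/m, acting at H/3 = 0.8667 m above the base.
FS_sliding = μW / P_a = 0.64×91.7 / 23.01 = 2.551.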